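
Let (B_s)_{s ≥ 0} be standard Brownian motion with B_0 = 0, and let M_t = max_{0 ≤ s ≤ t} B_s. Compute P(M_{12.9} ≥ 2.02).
P(M_{12.9} ≥ 2.02) = 2·P(B_{12.9} ≥ 2.02) = 2(1 − Φ(2.02/√12.9)) ≈ 0.5738

By the reflection principle for Brownian motion, P(M_t ≥ a) = 2 · P(B_t ≥ a) for a ≥ 0. Since B_t ~ N(0, t), P(B_t ≥ 2.02) = 1 − Φ(2.02/√t) = 1 − Φ(2.02/√12.9) = 1 − Φ(0.5624). So
  P(M_{12.9} ≥ 2.02) = 2(1 − Φ(0.5624)) ≈ 0.5738.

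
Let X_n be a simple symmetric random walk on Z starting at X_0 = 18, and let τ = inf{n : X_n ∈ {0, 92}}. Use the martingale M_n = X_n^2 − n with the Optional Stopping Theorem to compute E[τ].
E[τ] = 1332

M_n = X_n^2 − n is a martingale (since E[X_{n+1}^2 | F_n] = X_n^2 + 1). By OST (τ has finite mean in a bounded region), E[M_τ] = E[M_0] = X_0^2 − 0 = 18^2 = 324. Also E[M_τ] = E[X_τ^2] − E[τ]. The walk exits at 0 or 92, with P(hit 92 first) = 18/92, so E[X_τ^2] = 92^2 · 18/92 + 0 = 1656. Thus E[τ] = E[X_τ^2] − E[M_τ] = 1656 − 324 = 1332 = 18(92 − 18) = 1332.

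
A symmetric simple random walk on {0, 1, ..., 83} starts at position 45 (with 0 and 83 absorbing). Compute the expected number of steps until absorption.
E[τ | X_0 = 45] = 1710

Let v_k = E[τ | X_0 = k]. Boundary: v_0 = v_83 = 0. Recurrence: v_k = 1 + (v_{k-1} + v_{k+1})/2 for 1 ≤ k ≤ 82. The particular solution to v_k − (v_{k-1} + v_{k+1})/2 = 1 is v_k = −k^2. Adding homogeneous solution A + B k and matching boundaries gives v_k = k (83 − k). Substituting k = 45: v_45 = 45 · 38 = 1710.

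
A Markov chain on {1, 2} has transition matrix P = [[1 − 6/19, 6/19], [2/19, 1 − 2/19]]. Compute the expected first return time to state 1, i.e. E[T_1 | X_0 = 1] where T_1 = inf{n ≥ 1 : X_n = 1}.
E[T_1 | X_0 = 1] = 1/π_1 = 4

For an irreducible recurrent Markov chain with stationary distribution π, E[T_i | X_0 = i] = 1/π_i (Kac's formula). Here π_1 = (2/19)/(6/19 + 2/19) = (2/19)/(8/19) = 1/4, so E[T_1 | X_0 = 1] = 1/π_1 = (6/19 + 2/19)/(2/19) = (8/19)/(2/19) = 4.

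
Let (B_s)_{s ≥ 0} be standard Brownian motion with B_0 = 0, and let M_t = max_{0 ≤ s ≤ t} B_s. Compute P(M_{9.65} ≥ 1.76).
P(M_{9.65} ≥ 1.76) = 2·P(B_{9.65} ≥ 1.76) = 2(1 − Φ(1.76/√9.65)) ≈ 0.5710

By the reflection principle for Brownian motion, P(M_t ≥ a) = 2 · P(B_t ≥ a) for a ≥ 0. Since B_t ~ N(0, t), P(B_t ≥ 1.76) = 1 − Φ(1.76/√t) = 1 − Φ(1.76/√9.65) = 1 − Φ(0.5666). So
  P(M_{9.65} ≥ 1.76) = 2(1 − Φ(0.5666)) ≈ 0.5710.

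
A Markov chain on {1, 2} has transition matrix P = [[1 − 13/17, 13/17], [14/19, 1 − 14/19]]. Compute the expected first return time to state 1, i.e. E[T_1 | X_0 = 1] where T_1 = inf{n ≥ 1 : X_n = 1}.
E[T_1 | X_0 = 1] = 1/π_1 = 485/238

For an irreducible recurrent Markov chain with stationary distribution π, E[T_i | X_0 = i] = 1/π_i (Kac's formula). Here π_1 = (14/19)/(13/17 + 14/19) = (14/19)/(485/323) = 238/485, so E[T_1 | X_0 = 1] = 1/π_1 = (13/17 + 14/19)/(14/19) = (485/323)/(14/19) = 485/238.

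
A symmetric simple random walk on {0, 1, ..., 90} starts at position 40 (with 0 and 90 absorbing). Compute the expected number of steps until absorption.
E[τ | X_0 = 40] = 2000

Let v_k = E[τ | X_0 = k]. Boundary: v_0 = v_90 = 0. Recurrence: v_k = 1 + (v_{k-1} + v_{k+1})/2 for 1 ≤ k ≤ 89. The particular solution to v_k − (v_{k-1} + v_{k+1})/2 = 1 is v_k = −k^2. Adding homogeneous solution A + B k and matching boundaries gives v_k = k (90 − k). Substituting k = 40: v_40 = 40 · 50 = 2000.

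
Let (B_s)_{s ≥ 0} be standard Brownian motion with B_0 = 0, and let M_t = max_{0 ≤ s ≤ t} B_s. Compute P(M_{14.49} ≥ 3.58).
P(M_{14.49} ≥ 3.58) = 2·P(B_{14.49} ≥ 3.58) = 2(1 − Φ(3.58/√14.49)) ≈ 0.3470

By the reflection principle for Brownian motion, P(M_t ≥ a) = 2 · P(B_t ≥ a) for a ≥ 0. Since B_t ~ N(0, t), P(B_t ≥ 3.58) = 1 − Φ(3.58/√t) = 1 − Φ(3.58/√14.49) = 1 − Φ(0.9405). So
  P(M_{14.49} ≥ 3.58) = 2(1 − Φ(0.9405)) ≈ 0.3470.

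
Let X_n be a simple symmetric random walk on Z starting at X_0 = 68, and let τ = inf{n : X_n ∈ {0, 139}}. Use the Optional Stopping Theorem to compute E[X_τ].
E[X_τ] = 68

X_n is a martingale and τ is a bounded-mean stopping time (indeed τ is finite a.s. with bounded expectation since the walk is in a bounded region). By the OST, E[X_τ] = E[X_0] = 68. Equivalently: E[X_τ] = 139 · P(hit 139 first) + 0 · P(hit 0 first) = 139 · (68/139) = 68.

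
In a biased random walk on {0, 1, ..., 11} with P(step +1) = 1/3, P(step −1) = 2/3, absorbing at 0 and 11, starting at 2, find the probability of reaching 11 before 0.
P(hit 11 before 0) = (1 − (2)^2) / (1 − (2)^11) = 3/2047

Let u_k denote P(reach 11 before 0 | start at k). Boundary: u_0 = 0, u_11 = 1. Recurrence: u_k = 1/3·u_{k+1} + 2/3·u_{k-1} for 1 ≤ k ≤ 10. Try u_k = A + B·r^k with r = q/p = (2/3)/(1/3) = 2. Substitution satisfies the recurrence; boundary conditions give:
  u_k = (1 − r^k) / (1 − r^N) = (1 − (2)^2) / (1 − (2)^11) = 3/2047.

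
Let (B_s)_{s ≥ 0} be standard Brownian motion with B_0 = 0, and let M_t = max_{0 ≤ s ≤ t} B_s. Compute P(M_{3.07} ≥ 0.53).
P(M_{3.07} ≥ 0.53) = 2·P(B_{3.07} ≥ 0.53) = 2(1 − Φ(0.53/√3.07)) ≈ 0.7623

By the reflection principle for Brownian motion, P(M_t ≥ a) = 2 · P(B_t ≥ a) for a ≥ 0. Since B_t ~ N(0, t), P(B_t ≥ 0.53) = 1 − Φ(0.53/√t) = 1 − Φ(0.53/√3.07) = 1 − Φ(0.3025). So
  P(M_{3.07} ≥ 0.53) = 2(1 − Φ(0.3025)) ≈ 0.7623.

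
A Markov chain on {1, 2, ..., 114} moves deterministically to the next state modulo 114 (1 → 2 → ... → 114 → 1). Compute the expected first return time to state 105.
E[T_105 | X_0 = 105] = 114

The chain cycles deterministically, so starting at state 105 it returns in exactly 114 steps. Equivalently, the stationary distribution is uniform π_j = 1/114 for every state j, so by Kac's formula E[T_105] = 1/π_105 = 114.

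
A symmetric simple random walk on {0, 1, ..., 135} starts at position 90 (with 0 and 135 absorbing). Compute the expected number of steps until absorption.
E[τ | X_0 = 90] = 4050

Let v_k = E[τ | X_0 = k]. Boundary: v_0 = v_135 = 0. Recurrence: v_k = 1 + (v_{k-1} + v_{k+1})/2 for 1 ≤ k ≤ 134. The particular solution to v_k − (v_{k-1} + v_{k+1})/2 = 1 is v_k = −k^2. Adding homogeneous solution A + B k and matching boundaries gives v_k = k (135 − k). Substituting k = 90: v_90 = 90 · 45 = 4050.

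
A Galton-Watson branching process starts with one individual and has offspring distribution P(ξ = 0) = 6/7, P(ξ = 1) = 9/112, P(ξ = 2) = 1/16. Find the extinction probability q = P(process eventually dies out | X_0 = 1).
q = 1

Mean offspring μ = 0·6/7 + 1·9/112 + 2·1/16 = 23/112 ≤ 1. For μ ≤ 1 with offspring not concentrated at 1, the Galton-Watson process goes extinct almost surely, so q = 1.
(Algebraic check: The pgf is f(s) = 6/7 + 9/112·s + 1/16·s². The extinction probability q is the smallest fixed point of f in [0, 1]. Setting s = f(s):
  1/16·s² + (9/112 − 1)·s + 6/7 = 0
  1/16·s² − (6/7 + 1/16)·s + 6/7 = 0
which factors as (s − 1)·(1/16·s − 6/7) = 0, giving roots s = 1 and s = (6/7)/(1/16) = 96/7. Since 96/7 ≥ 1, the smallest root in [0, 1] is s = 1.)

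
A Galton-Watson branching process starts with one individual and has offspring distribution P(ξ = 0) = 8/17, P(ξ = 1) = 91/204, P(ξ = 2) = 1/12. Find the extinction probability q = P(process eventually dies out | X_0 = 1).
q = 1

Mean offspring μ = 0·8/17 + 1·91/204 + 2·1/12 = 125/204 ≤ 1. For μ ≤ 1 with offspring not concentrated at 1, the Galton-Watson process goes extinct almost surely, so q = 1.
(Algebraic check: The pgf is f(s) = 8/17 + 91/204·s + 1/12·s². The extinction probability q is the smallest fixed point of f in [0, 1]. Setting s = f(s):
  1/12·s² + (91/204 − 1)·s + 8/17 = 0
  1/12·s² − (8/17 + 1/12)·s + 8/17 = 0
which factors as (s − 1)·(1/12·s − 8/17) = 0, giving roots s = 1 and s = (8/17)/(1/12) = 96/17. Since 96/17 ≥ 1, the smallest root in [0, 1] is s = 1.)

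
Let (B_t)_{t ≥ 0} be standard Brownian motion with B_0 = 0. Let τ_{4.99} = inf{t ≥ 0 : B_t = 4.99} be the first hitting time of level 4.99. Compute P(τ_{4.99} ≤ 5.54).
P(τ_{4.99} ≤ 5.54) = 2(1 − Φ(4.99/√5.54)) = 2(1 − Φ(2.1200)) ≈ 0.0340

By the reflection principle for standard BM, P(τ_b ≤ t) = 2 · P(B_t ≥ b). Since B_t ~ N(0, t), P(B_t ≥ 4.99) = 1 − Φ(4.99/√t) = 1 − Φ(4.99/√5.54) = 1 − Φ(2.1200) ≈ 0.01700. Doubling: P(τ_{4.99} ≤ 5.54) ≈ 2 · 0.01700 = 0.03400 ≈ 0.0340.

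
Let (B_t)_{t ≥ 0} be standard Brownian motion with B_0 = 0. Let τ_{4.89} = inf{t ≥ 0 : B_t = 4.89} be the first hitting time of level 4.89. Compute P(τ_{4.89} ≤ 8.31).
P(τ_{4.89} ≤ 8.31) = 2(1 − Φ(4.89/√8.31)) = 2(1 − Φ(1.6963)) ≈ 0.0898

By the reflection principle for standard BM, P(τ_b ≤ t) = 2 · P(B_t ≥ b). Since B_t ~ N(0, t), P(B_t ≥ 4.89) = 1 − Φ(4.89/√t) = 1 − Φ(4.89/√8.31) = 1 − Φ(1.6963) ≈ 0.04491. Doubling: P(τ_{4.89} ≤ 8.31) ≈ 2 · 0.04491 = 0.08982 ≈ 0.0898.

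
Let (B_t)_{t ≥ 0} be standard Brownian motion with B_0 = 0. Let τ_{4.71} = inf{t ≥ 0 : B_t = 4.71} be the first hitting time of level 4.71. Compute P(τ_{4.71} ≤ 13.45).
P(τ_{4.71} ≤ 13.45) = 2(1 − Φ(4.71/√13.45)) = 2(1 − Φ(1.2843)) ≈ 0.1990

By the reflection principle for standard BM, P(τ_b ≤ t) = 2 · P(B_t ≥ b). Since B_t ~ N(0, t), P(B_t ≥ 4.71) = 1 − Φ(4.71/√t) = 1 − Φ(4.71/√13.45) = 1 − Φ(1.2843) ≈ 0.09952. Doubling: P(τ_{4.71} ≤ 13.45) ≈ 2 · 0.09952 = 0.19904 ≈ 0.1990.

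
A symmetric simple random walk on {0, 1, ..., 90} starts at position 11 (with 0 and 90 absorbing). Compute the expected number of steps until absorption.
E[τ | X_0 = 11] = 869

Let v_k = E[τ | X_0 = k]. Boundary: v_0 = v_90 = 0. Recurrence: v_k = 1 + (v_{k-1} + v_{k+1})/2 for 1 ≤ k ≤ 89. The particular solution to v_k − (v_{k-1} + v_{k+1})/2 = 1 is v_k = −k^2. Adding homogeneous solution A + B k and matching boundaries gives v_k = k (90 − k). Substituting k = 11: v_11 = 11 · 79 = 869.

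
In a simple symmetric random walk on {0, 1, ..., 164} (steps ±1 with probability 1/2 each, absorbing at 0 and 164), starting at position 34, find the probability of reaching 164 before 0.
P(hit 164 before 0) = 34/164 = 17/82

Let u_k = P(hit 164 before 0 | start at k). Then u_0 = 0, u_164 = 1, and u_k = u_{k-1}/2 + u_{k+1}/2 for 1 ≤ k ≤ 163. This harmonic recurrence is solved by u_k = k/164, giving u_34 = 34/164 = 17/82.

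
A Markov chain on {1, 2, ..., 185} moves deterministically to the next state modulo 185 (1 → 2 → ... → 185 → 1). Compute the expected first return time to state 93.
E[T_93 | X_0 = 93] = 185

The chain cycles deterministically, so starting at state 93 it returns in exactly 185 steps. Equivalently, the stationary distribution is uniform π_j = 1/185 for every state j, so by Kac's formula E[T_93] = 1/π_93 = 185.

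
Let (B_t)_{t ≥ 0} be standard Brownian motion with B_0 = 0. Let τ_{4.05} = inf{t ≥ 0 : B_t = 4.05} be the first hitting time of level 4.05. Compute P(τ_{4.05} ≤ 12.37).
P(τ_{4.05} ≤ 12.37) = 2(1 − Φ(4.05/√12.37)) = 2(1 − Φ(1.1515)) ≈ 0.2495

By the reflection principle for standard BM, P(τ_b ≤ t) = 2 · P(B_t ≥ b). Since B_t ~ N(0, t), P(B_t ≥ 4.05) = 1 − Φ(4.05/√t) = 1 − Φ(4.05/√12.37) = 1 − Φ(1.1515) ≈ 0.12476. Doubling: P(τ_{4.05} ≤ 12.37) ≈ 2 · 0.12476 = 0.24952 ≈ 0.2495.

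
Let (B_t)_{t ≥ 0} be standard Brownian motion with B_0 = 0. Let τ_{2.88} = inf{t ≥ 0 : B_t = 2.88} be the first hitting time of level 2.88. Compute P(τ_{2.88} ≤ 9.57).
P(τ_{2.88} ≤ 9.57) = 2(1 − Φ(2.88/√9.57)) = 2(1 − Φ(0.9310)) ≈ 0.3519

By the reflection principle for standard BM, P(τ_b ≤ t) = 2 · P(B_t ≥ b). Since B_t ~ N(0, t), P(B_t ≥ 2.88) = 1 − Φ(2.88/√t) = 1 − Φ(2.88/√9.57) = 1 − Φ(0.9310) ≈ 0.17593. Doubling: P(τ_{2.88} ≤ 9.57) ≈ 2 · 0.17593 = 0.35186 ≈ 0.3519.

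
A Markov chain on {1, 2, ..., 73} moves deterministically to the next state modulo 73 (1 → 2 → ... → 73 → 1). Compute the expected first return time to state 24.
E[T_24 | X_0 = 24] = 73

The chain cycles deterministically, so starting at state 24 it returns in exactly 73 steps. Equivalently, the stationary distribution is uniform π_j = 1/73 for every state j, so by Kac's formula E[T_24] = 1/π_24 = 73.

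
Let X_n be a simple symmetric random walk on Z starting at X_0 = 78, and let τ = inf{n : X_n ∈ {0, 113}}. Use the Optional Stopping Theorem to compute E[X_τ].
E[X_τ] = 78

X_n is a martingale and τ is a bounded-mean stopping time (indeed τ is finite a.s. with bounded expectation since the walk is in a bounded region). By the OST, E[X_τ] = E[X_0] = 78. Equivalently: E[X_τ] = 113 · P(hit 113 first) + 0 · P(hit 0 first) = 113 · (78/113) = 78.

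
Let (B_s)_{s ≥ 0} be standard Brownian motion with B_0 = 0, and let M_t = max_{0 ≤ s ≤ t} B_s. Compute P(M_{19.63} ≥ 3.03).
P(M_{19.63} ≥ 3.03) = 2·P(B_{19.63} ≥ 3.03) = 2(1 − Φ(3.03/√19.63)) ≈ 0.4940

By the reflection principle for Brownian motion, P(M_t ≥ a) = 2 · P(B_t ≥ a) for a ≥ 0. Since B_t ~ N(0, t), P(B_t ≥ 3.03) = 1 − Φ(3.03/√t) = 1 − Φ(3.03/√19.63) = 1 − Φ(0.6839). So
  P(M_{19.63} ≥ 3.03) = 2(1 − Φ(0.6839)) ≈ 0.4940.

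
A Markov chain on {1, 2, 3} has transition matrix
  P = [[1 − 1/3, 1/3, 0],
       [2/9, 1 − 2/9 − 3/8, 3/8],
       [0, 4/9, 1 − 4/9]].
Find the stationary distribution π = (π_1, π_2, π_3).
π = (64/241, 96/241, 81/241)

This is a birth-death chain on three states, which satisfies detailed balance: π_1 · P_{12} = π_2 · P_{21} and π_2 · P_{23} = π_3 · P_{32}.
From π_1 · 1/3 = π_2 · 2/9: π_2/π_1 = (1/3)/(2/9) = 3/2.
From π_2 · 3/8 = π_3 · 4/9: π_3/π_2 = (3/8)/(4/9) = 27/32.
Take π_1 proportional to 1; then unnormalized π = (1, 3/2, 81/64). Normalize by dividing by the sum 241/64:
  π = (64/241, 96/241, 81/241).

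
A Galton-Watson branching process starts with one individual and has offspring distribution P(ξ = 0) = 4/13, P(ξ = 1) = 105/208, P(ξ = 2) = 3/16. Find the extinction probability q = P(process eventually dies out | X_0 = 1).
q = 1

Mean offspring μ = 0·4/13 + 1·105/208 + 2·3/16 = 183/208 ≤ 1. For μ ≤ 1 with offspring not concentrated at 1, the Galton-Watson process goes extinct almost surely, so q = 1.
(Algebraic check: The pgf is f(s) = 4/13 + 105/208·s + 3/16·s². The extinction probability q is the smallest fixed point of f in [0, 1]. Setting s = f(s):
  3/16·s² + (105/208 − 1)·s + 4/13 = 0
  3/16·s² − (4/13 + 3/16)·s + 4/13 = 0
which factors as (s − 1)·(3/16·s − 4/13) = 0, giving roots s = 1 and s = (4/13)/(3/16) = 64/39. Since 64/39 ≥ 1, the smallest root in [0, 1] is s = 1.)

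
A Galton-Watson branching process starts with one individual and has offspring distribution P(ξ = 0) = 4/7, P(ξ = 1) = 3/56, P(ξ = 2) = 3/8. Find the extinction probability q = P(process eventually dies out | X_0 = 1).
q = 1

Mean offspring μ = 0·4/7 + 1·3/56 + 2·3/8 = 45/56 ≤ 1. For μ ≤ 1 with offspring not concentrated at 1, the Galton-Watson process goes extinct almost surely, so q = 1.
(Algebraic check: The pgf is f(s) = 4/7 + 3/56·s + 3/8·s². The extinction probability q is the smallest fixed point of f in [0, 1]. Setting s = f(s):
  3/8·s² + (3/56 − 1)·s + 4/7 = 0
  3/8·s² − (4/7 + 3/8)·s + 4/7 = 0
which factors as (s − 1)·(3/8·s − 4/7) = 0, giving roots s = 1 and s = (4/7)/(3/8) = 32/21. Since 32/21 ≥ 1, the smallest root in [0, 1] is s = 1.)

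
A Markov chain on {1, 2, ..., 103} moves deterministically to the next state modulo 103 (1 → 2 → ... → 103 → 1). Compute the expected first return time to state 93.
E[T_93 | X_0 = 93] = 103

The chain cycles deterministically, so starting at state 93 it returns in exactly 103 steps. Equivalently, the stationary distribution is uniform π_j = 1/103 for every state j, so by Kac's formula E[T_93] = 1/π_93 = 103.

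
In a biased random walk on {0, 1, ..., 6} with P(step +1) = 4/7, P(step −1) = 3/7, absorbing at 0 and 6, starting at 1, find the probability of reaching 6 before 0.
P(hit 6 before 0) = (1 − (3/4)^1) / (1 − (3/4)^6) = 1024/3367

Let u_k denote P(reach 6 before 0 | start at k). Boundary: u_0 = 0, u_6 = 1. Recurrence: u_k = 4/7·u_{k+1} + 3/7·u_{k-1} for 1 ≤ k ≤ 5. Try u_k = A + B·r^k with r = q/p = (3/7)/(4/7) = 3/4. Substitution satisfies the recurrence; boundary conditions give:
  u_k = (1 − r^k) / (1 − r^N) = (1 − (3/4)^1) / (1 − (3/4)^6) = 1024/3367.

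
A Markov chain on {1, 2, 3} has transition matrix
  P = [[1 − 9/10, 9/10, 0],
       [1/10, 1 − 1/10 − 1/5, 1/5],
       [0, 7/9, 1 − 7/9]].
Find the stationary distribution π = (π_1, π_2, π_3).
π = (35/431, 315/431, 81/431)

This is a birth-death chain on three states, which satisfies detailed balance: π_1 · P_{12} = π_2 · P_{21} and π_2 · P_{23} = π_3 · P_{32}.
From π_1 · 9/10 = π_2 · 1/10: π_2/π_1 = (9/10)/(1/10) = 9.
From π_2 · 1/5 = π_3 · 7/9: π_3/π_2 = (1/5)/(7/9) = 9/35.
Take π_1 proportional to 1; then unnormalized π = (1, 9, 81/35). Normalize by dividing by the sum 431/35:
  π = (35/431, 315/431, 81/431).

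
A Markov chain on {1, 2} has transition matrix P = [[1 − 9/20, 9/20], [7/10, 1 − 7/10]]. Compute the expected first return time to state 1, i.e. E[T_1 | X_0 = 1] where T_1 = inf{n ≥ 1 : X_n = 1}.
E[T_1 | X_0 = 1] = 1/π_1 = 23/14

For an irreducible recurrent Markov chain with stationary distribution π, E[T_i | X_0 = i] = 1/π_i (Kac's formula). Here π_1 = (7/10)/(9/20 + 7/10) = (7/10)/(23/20) = 14/23, so E[T_1 | X_0 = 1] = 1/π_1 = (9/20 + 7/10)/(7/10) = (23/20)/(7/10) = 23/14.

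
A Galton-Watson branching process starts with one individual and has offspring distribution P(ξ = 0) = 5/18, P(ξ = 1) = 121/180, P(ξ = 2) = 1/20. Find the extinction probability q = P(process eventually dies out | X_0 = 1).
q = 1

Mean offspring μ = 0·5/18 + 1·121/180 + 2·1/20 = 139/180 ≤ 1. For μ ≤ 1 with offspring not concentrated at 1, the Galton-Watson process goes extinct almost surely, so q = 1.
(Algebraic check: The pgf is f(s) = 5/18 + 121/180·s + 1/20·s². The extinction probability q is the smallest fixed point of f in [0, 1]. Setting s = f(s):
  1/20·s² + (121/180 − 1)·s + 5/18 = 0
  1/20·s² − (5/18 + 1/20)·s + 5/18 = 0
which factors as (s − 1)·(1/20·s − 5/18) = 0, giving roots s = 1 and s = (5/18)/(1/20) = 50/9. Since 50/9 ≥ 1, the smallest root in [0, 1] is s = 1.)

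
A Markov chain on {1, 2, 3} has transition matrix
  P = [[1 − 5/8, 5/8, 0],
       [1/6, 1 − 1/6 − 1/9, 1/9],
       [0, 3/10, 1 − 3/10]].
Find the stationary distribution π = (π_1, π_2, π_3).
π = (36/221, 135/221, 50/221)

This is a birth-death chain on three states, which satisfies detailed balance: π_1 · P_{12} = π_2 · P_{21} and π_2 · P_{23} = π_3 · P_{32}.
From π_1 · 5/8 = π_2 · 1/6: π_2/π_1 = (5/8)/(1/6) = 15/4.
From π_2 · 1/9 = π_3 · 3/10: π_3/π_2 = (1/9)/(3/10) = 10/27.
Take π_1 proportional to 1; then unnormalized π = (1, 15/4, 25/18). Normalize by dividing by the sum 221/36:
  π = (36/221, 135/221, 50/221).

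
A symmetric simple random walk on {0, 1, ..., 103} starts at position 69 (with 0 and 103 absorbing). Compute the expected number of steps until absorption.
E[τ | X_0 = 69] = 2346

Let v_k = E[τ | X_0 = k]. Boundary: v_0 = v_103 = 0. Recurrence: v_k = 1 + (v_{k-1} + v_{k+1})/2 for 1 ≤ k ≤ 102. The particular solution to v_k − (v_{k-1} + v_{k+1})/2 = 1 is v_k = −k^2. Adding homogeneous solution A + B k and matching boundaries gives v_k = k (103 − k). Substituting k = 69: v_69 = 69 · 34 = 2346.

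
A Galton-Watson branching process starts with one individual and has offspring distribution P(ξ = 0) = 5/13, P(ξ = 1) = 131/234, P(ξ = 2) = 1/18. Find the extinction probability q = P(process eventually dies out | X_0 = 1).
q = 1

Mean offspring μ = 0·5/13 + 1·131/234 + 2·1/18 = 157/234 ≤ 1. For μ ≤ 1 with offspring not concentrated at 1, the Galton-Watson process goes extinct almost surely, so q = 1.
(Algebraic check: The pgf is f(s) = 5/13 + 131/234·s + 1/18·s². The extinction probability q is the smallest fixed point of f in [0, 1]. Setting s = f(s):
  1/18·s² + (131/234 − 1)·s + 5/13 = 0
  1/18·s² − (5/13 + 1/18)·s + 5/13 = 0
which factors as (s − 1)·(1/18·s − 5/13) = 0, giving roots s = 1 and s = (5/13)/(1/18) = 90/13. Since 90/13 ≥ 1, the smallest root in [0, 1] is s = 1.)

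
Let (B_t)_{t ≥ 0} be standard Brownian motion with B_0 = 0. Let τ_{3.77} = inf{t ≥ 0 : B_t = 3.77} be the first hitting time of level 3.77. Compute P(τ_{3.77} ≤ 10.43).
P(τ_{3.77} ≤ 10.43) = 2(1 − Φ(3.77/√10.43)) = 2(1 − Φ(1.1673)) ≈ 0.2431

By the reflection principle for standard BM, P(τ_b ≤ t) = 2 · P(B_t ≥ b). Since B_t ~ N(0, t), P(B_t ≥ 3.77) = 1 − Φ(3.77/√t) = 1 − Φ(3.77/√10.43) = 1 − Φ(1.1673) ≈ 0.12154. Doubling: P(τ_{3.77} ≤ 10.43) ≈ 2 · 0.12154 = 0.24308 ≈ 0.2431.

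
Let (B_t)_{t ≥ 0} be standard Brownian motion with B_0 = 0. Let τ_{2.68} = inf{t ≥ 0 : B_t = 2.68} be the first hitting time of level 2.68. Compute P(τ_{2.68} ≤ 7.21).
P(τ_{2.68} ≤ 7.21) = 2(1 − Φ(2.68/√7.21)) = 2(1 − Φ(0.9981)) ≈ 0.3182

By the reflection principle for standard BM, P(τ_b ≤ t) = 2 · P(B_t ≥ b). Since B_t ~ N(0, t), P(B_t ≥ 2.68) = 1 − Φ(2.68/√t) = 1 − Φ(2.68/√7.21) = 1 − Φ(0.9981) ≈ 0.15912. Doubling: P(τ_{2.68} ≤ 7.21) ≈ 2 · 0.15912 = 0.31824 ≈ 0.3182.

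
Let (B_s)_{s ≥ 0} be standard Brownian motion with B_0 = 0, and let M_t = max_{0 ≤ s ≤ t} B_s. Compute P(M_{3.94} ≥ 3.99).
P(M_{3.94} ≥ 3.99) = 2·P(B_{3.94} ≥ 3.99) = 2(1 − Φ(3.99/√3.94)) ≈ 0.0444

By the reflection principle for Brownian motion, P(M_t ≥ a) = 2 · P(B_t ≥ a) for a ≥ 0. Since B_t ~ N(0, t), P(B_t ≥ 3.99) = 1 − Φ(3.99/√t) = 1 − Φ(3.99/√3.94) = 1 − Φ(2.0101). So
  P(M_{3.94} ≥ 3.99) = 2(1 − Φ(2.0101)) ≈ 0.0444.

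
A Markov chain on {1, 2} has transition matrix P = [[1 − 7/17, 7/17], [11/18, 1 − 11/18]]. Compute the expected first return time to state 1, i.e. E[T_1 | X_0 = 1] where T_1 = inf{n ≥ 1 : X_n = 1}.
E[T_1 | X_0 = 1] = 1/π_1 = 313/187

For an irreducible recurrent Markov chain with stationary distribution π, E[T_i | X_0 = i] = 1/π_i (Kac's formula). Here π_1 = (11/18)/(7/17 + 11/18) = (11/18)/(313/306) = 187/313, so E[T_1 | X_0 = 1] = 1/π_1 = (7/17 + 11/18)/(11/18) = (313/306)/(11/18) = 313/187.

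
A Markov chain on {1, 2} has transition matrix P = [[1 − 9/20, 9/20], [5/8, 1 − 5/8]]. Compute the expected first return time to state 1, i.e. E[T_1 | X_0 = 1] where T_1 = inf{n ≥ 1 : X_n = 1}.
E[T_1 | X_0 = 1] = 1/π_1 = 43/25

For an irreducible recurrent Markov chain with stationary distribution π, E[T_i | X_0 = i] = 1/π_i (Kac's formula). Here π_1 = (5/8)/(9/20 + 5/8) = (5/8)/(43/40) = 25/43, so E[T_1 | X_0 = 1] = 1/π_1 = (9/20 + 5/8)/(5/8) = (43/40)/(5/8) = 43/25.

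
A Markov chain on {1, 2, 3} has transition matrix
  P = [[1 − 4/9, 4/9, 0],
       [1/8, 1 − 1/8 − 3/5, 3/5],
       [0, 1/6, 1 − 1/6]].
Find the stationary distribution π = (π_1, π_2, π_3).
π = (45/781, 160/781, 576/781)

This is a birth-death chain on three states, which satisfies detailed balance: π_1 · P_{12} = π_2 · P_{21} and π_2 · P_{23} = π_3 · P_{32}.
From π_1 · 4/9 = π_2 · 1/8: π_2/π_1 = (4/9)/(1/8) = 32/9.
From π_2 · 3/5 = π_3 · 1/6: π_3/π_2 = (3/5)/(1/6) = 18/5.
Take π_1 proportional to 1; then unnormalized π = (1, 32/9, 64/5). Normalize by dividing by the sum 781/45:
  π = (45/781, 160/781, 576/781).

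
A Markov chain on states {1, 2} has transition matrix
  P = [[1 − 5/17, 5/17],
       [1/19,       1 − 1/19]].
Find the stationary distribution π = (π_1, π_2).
π_1 = 17/112, π_2 = 95/112

Solve πP = π with π_1 + π_2 = 1. From πP = π: π_1 · (1 − 5/17) + π_2 · 1/19 = π_1 ⇒ π_2 · 1/19 = π_1 · 5/17 ⇒ π_2/π_1 = (5/17)/(1/19) = 95/17. Together with π_1 + π_2 = 1:
  π_1 = (1/19)/(5/17 + 1/19) = (1/19)/(112/323) = 17/112,
  π_2 = (5/17)/(5/17 + 1/19) = (5/17)/(112/323) = 95/112.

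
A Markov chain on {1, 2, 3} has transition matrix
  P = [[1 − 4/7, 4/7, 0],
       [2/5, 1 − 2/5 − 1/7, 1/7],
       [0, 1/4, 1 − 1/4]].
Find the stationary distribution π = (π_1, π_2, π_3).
π = (49/159, 70/159, 40/159)

This is a birth-death chain on three states, which satisfies detailed balance: π_1 · P_{12} = π_2 · P_{21} and π_2 · P_{23} = π_3 · P_{32}.
From π_1 · 4/7 = π_2 · 2/5: π_2/π_1 = (4/7)/(2/5) = 10/7.
From π_2 · 1/7 = π_3 · 1/4: π_3/π_2 = (1/7)/(1/4) = 4/7.
Take π_1 proportional to 1; then unnormalized π = (1, 10/7, 40/49). Normalize by dividing by the sum 159/49:
  π = (49/159, 70/159, 40/159).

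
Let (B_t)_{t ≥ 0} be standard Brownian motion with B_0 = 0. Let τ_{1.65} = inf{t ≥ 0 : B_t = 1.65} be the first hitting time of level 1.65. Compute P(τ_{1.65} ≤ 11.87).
P(τ_{1.65} ≤ 11.87) = 2(1 − Φ(1.65/√11.87)) = 2(1 − Φ(0.4789)) ≈ 0.6320

By the reflection principle for standard BM, P(τ_b ≤ t) = 2 · P(B_t ≥ b). Since B_t ~ N(0, t), P(B_t ≥ 1.65) = 1 − Φ(1.65/√t) = 1 − Φ(1.65/√11.87) = 1 − Φ(0.4789) ≈ 0.31600. Doubling: P(τ_{1.65} ≤ 11.87) ≈ 2 · 0.31600 = 0.63200 ≈ 0.6320.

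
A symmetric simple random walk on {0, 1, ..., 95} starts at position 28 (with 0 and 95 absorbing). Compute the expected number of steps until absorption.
E[τ | X_0 = 28] = 1876

Let v_k = E[τ | X_0 = k]. Boundary: v_0 = v_95 = 0. Recurrence: v_k = 1 + (v_{k-1} + v_{k+1})/2 for 1 ≤ k ≤ 94. The particular solution to v_k − (v_{k-1} + v_{k+1})/2 = 1 is v_k = −k^2. Adding homogeneous solution A + B k and matching boundaries gives v_k = k (95 − k). Substituting k = 28: v_28 = 28 · 67 = 1876.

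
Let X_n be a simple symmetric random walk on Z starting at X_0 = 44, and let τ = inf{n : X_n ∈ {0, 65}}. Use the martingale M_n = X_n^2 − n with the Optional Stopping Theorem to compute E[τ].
E[τ] = 924

M_n = X_n^2 − n is a martingale (since E[X_{n+1}^2 | F_n] = X_n^2 + 1). By OST (τ has finite mean in a bounded region), E[M_τ] = E[M_0] = X_0^2 − 0 = 44^2 = 1936. Also E[M_τ] = E[X_τ^2] − E[τ]. The walk exits at 0 or 65, with P(hit 65 first) = 44/65, so E[X_τ^2] = 65^2 · 44/65 + 0 = 2860. Thus E[τ] = E[X_τ^2] − E[M_τ] = 2860 − 1936 = 924 = 44(65 − 44) = 924.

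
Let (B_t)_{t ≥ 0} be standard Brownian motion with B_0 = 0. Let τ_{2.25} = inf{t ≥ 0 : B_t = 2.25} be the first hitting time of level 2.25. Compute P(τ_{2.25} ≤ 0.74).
P(τ_{2.25} ≤ 0.74) = 2(1 − Φ(2.25/√0.74)) = 2(1 − Φ(2.6156)) ≈ 0.0089

By the reflection principle for standard BM, P(τ_b ≤ t) = 2 · P(B_t ≥ b). Since B_t ~ N(0, t), P(B_t ≥ 2.25) = 1 − Φ(2.25/√t) = 1 − Φ(2.25/√0.74) = 1 − Φ(2.6156) ≈ 0.00445. Doubling: P(τ_{2.25} ≤ 0.74) ≈ 2 · 0.00445 = 0.00890 ≈ 0.0089.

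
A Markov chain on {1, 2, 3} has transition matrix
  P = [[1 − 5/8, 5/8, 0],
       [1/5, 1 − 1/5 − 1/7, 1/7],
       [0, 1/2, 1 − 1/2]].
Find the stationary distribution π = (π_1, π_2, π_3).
π = (56/281, 175/281, 50/281)

This is a birth-death chain on three states, which satisfies detailed balance: π_1 · P_{12} = π_2 · P_{21} and π_2 · P_{23} = π_3 · P_{32}.
From π_1 · 5/8 = π_2 · 1/5: π_2/π_1 = (5/8)/(1/5) = 25/8.
From π_2 · 1/7 = π_3 · 1/2: π_3/π_2 = (1/7)/(1/2) = 2/7.
Take π_1 proportional to 1; then unnormalized π = (1, 25/8, 25/28). Normalize by dividing by the sum 281/56:
  π = (56/281, 175/281, 50/281).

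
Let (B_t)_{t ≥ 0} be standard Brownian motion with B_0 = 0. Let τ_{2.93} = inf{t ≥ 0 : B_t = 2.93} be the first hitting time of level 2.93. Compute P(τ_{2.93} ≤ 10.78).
P(τ_{2.93} ≤ 10.78) = 2(1 − Φ(2.93/√10.78)) = 2(1 − Φ(0.8924)) ≈ 0.3722

By the reflection principle for standard BM, P(τ_b ≤ t) = 2 · P(B_t ≥ b). Since B_t ~ N(0, t), P(B_t ≥ 2.93) = 1 − Φ(2.93/√t) = 1 − Φ(2.93/√10.78) = 1 − Φ(0.8924) ≈ 0.18609. Doubling: P(τ_{2.93} ≤ 10.78) ≈ 2 · 0.18609 = 0.37218 ≈ 0.3722.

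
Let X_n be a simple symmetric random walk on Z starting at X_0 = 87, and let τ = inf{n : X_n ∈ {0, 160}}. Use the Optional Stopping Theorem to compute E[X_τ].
E[X_τ] = 87

X_n is a martingale and τ is a bounded-mean stopping time (indeed τ is finite a.s. with bounded expectation since the walk is in a bounded region). By the OST, E[X_τ] = E[X_0] = 87. Equivalently: E[X_τ] = 160 · P(hit 160 first) + 0 · P(hit 0 first) = 160 · (87/160) = 87.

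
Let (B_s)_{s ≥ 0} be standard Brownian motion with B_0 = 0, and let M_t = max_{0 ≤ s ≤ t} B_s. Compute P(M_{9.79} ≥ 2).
P(M_{9.79} ≥ 2) = 2·P(B_{9.79} ≥ 2) = 2(1 − Φ(2/√9.79)) ≈ 0.5227

By the reflection principle for Brownian motion, P(M_t ≥ a) = 2 · P(B_t ≥ a) for a ≥ 0. Since B_t ~ N(0, t), P(B_t ≥ 2) = 1 − Φ(2/√t) = 1 − Φ(2/√9.79) = 1 − Φ(0.6392). So
  P(M_{9.79} ≥ 2) = 2(1 − Φ(0.6392)) ≈ 0.5227.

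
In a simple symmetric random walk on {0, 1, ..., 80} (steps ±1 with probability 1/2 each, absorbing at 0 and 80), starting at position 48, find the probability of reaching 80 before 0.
P(hit 80 before 0) = 48/80 = 3/5

Let u_k = P(hit 80 before 0 | start at k). Then u_0 = 0, u_80 = 1, and u_k = u_{k-1}/2 + u_{k+1}/2 for 1 ≤ k ≤ 79. This harmonic recurrence is solved by u_k = k/80, giving u_48 = 48/80 = 3/5.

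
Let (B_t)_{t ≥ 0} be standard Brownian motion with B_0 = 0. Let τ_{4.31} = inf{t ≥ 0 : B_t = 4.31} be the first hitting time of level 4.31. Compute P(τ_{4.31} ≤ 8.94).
P(τ_{4.31} ≤ 8.94) = 2(1 − Φ(4.31/√8.94)) = 2(1 − Φ(1.4415)) ≈ 0.1494

By the reflection principle for standard BM, P(τ_b ≤ t) = 2 · P(B_t ≥ b). Since B_t ~ N(0, t), P(B_t ≥ 4.31) = 1 − Φ(4.31/√t) = 1 − Φ(4.31/√8.94) = 1 − Φ(1.4415) ≈ 0.07472. Doubling: P(τ_{4.31} ≤ 8.94) ≈ 2 · 0.07472 = 0.14944 ≈ 0.1494.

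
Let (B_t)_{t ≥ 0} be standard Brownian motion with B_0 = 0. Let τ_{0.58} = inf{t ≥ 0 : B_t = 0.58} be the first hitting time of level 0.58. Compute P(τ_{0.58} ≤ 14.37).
P(τ_{0.58} ≤ 14.37) = 2(1 − Φ(0.58/√14.37)) = 2(1 − Φ(0.1530)) ≈ 0.8784

By the reflection principle for standard BM, P(τ_b ≤ t) = 2 · P(B_t ≥ b). Since B_t ~ N(0, t), P(B_t ≥ 0.58) = 1 − Φ(0.58/√t) = 1 − Φ(0.58/√14.37) = 1 − Φ(0.1530) ≈ 0.43920. Doubling: P(τ_{0.58} ≤ 14.37) ≈ 2 · 0.43920 = 0.87840 ≈ 0.8784.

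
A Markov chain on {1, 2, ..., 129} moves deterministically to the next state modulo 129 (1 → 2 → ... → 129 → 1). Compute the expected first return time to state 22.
E[T_22 | X_0 = 22] = 129

The chain cycles deterministically, so starting at state 22 it returns in exactly 129 steps. Equivalently, the stationary distribution is uniform π_j = 1/129 for every state j, so by Kac's formula E[T_22] = 1/π_22 = 129.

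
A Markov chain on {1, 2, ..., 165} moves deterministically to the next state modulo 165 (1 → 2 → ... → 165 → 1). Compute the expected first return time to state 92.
E[T_92 | X_0 = 92] = 165

The chain cycles deterministically, so starting at state 92 it returns in exactly 165 steps. Equivalently, the stationary distribution is uniform π_j = 1/165 for every state j, so by Kac's formula E[T_92] = 1/π_92 = 165.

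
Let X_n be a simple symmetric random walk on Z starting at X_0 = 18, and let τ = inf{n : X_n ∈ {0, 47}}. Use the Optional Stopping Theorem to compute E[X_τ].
E[X_τ] = 18

X_n is a martingale and τ is a bounded-mean stopping time (indeed τ is finite a.s. with bounded expectation since the walk is in a bounded region). By the OST, E[X_τ] = E[X_0] = 18. Equivalently: E[X_τ] = 47 · P(hit 47 first) + 0 · P(hit 0 first) = 47 · (18/47) = 18.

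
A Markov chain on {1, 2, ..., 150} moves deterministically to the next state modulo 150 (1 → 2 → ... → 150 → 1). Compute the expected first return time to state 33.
E[T_33 | X_0 = 33] = 150

The chain cycles deterministically, so starting at state 33 it returns in exactly 150 steps. Equivalently, the stationary distribution is uniform π_j = 1/150 for every state j, so by Kac's formula E[T_33] = 1/π_33 = 150.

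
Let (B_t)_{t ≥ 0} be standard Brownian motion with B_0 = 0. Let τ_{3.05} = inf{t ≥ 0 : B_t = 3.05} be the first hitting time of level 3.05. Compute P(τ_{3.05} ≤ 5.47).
P(τ_{3.05} ≤ 5.47) = 2(1 − Φ(3.05/√5.47)) = 2(1 − Φ(1.3041)) ≈ 0.1922

By the reflection principle for standard BM, P(τ_b ≤ t) = 2 · P(B_t ≥ b). Since B_t ~ N(0, t), P(B_t ≥ 3.05) = 1 − Φ(3.05/√t) = 1 − Φ(3.05/√5.47) = 1 − Φ(1.3041) ≈ 0.09610. Doubling: P(τ_{3.05} ≤ 5.47) ≈ 2 · 0.09610 = 0.19220 ≈ 0.1922.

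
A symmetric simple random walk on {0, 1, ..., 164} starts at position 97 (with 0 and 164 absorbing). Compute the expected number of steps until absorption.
E[τ | X_0 = 97] = 6499

Let v_k = E[τ | X_0 = k]. Boundary: v_0 = v_164 = 0. Recurrence: v_k = 1 + (v_{k-1} + v_{k+1})/2 for 1 ≤ k ≤ 163. The particular solution to v_k − (v_{k-1} + v_{k+1})/2 = 1 is v_k = −k^2. Adding homogeneous solution A + B k and matching boundaries gives v_k = k (164 − k). Substituting k = 97: v_97 = 97 · 67 = 6499.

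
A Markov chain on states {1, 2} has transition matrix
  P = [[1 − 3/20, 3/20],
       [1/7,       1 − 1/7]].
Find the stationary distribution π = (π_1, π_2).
π_1 = 20/41, π_2 = 21/41

Solve πP = π with π_1 + π_2 = 1. From πP = π: π_1 · (1 − 3/20) + π_2 · 1/7 = π_1 ⇒ π_2 · 1/7 = π_1 · 3/20 ⇒ π_2/π_1 = (3/20)/(1/7) = 21/20. Together with π_1 + π_2 = 1:
  π_1 = (1/7)/(3/20 + 1/7) = (1/7)/(41/140) = 20/41,
  π_2 = (3/20)/(3/20 + 1/7) = (3/20)/(41/140) = 21/41.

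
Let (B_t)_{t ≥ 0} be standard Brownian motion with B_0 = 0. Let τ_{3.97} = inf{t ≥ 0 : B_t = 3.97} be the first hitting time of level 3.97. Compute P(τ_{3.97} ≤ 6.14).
P(τ_{3.97} ≤ 6.14) = 2(1 − Φ(3.97/√6.14)) = 2(1 − Φ(1.6022)) ≈ 0.1091

By the reflection principle for standard BM, P(τ_b ≤ t) = 2 · P(B_t ≥ b). Since B_t ~ N(0, t), P(B_t ≥ 3.97) = 1 − Φ(3.97/√t) = 1 − Φ(3.97/√6.14) = 1 − Φ(1.6022) ≈ 0.05456. Doubling: P(τ_{3.97} ≤ 6.14) ≈ 2 · 0.05456 = 0.10912 ≈ 0.1091.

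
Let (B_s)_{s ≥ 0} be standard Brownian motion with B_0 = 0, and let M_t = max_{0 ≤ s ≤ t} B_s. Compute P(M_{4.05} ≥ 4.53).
P(M_{4.05} ≥ 4.53) = 2·P(B_{4.05} ≥ 4.53) = 2(1 − Φ(4.53/√4.05)) ≈ 0.0244

By the reflection principle for Brownian motion, P(M_t ≥ a) = 2 · P(B_t ≥ a) for a ≥ 0. Since B_t ~ N(0, t), P(B_t ≥ 4.53) = 1 − Φ(4.53/√t) = 1 − Φ(4.53/√4.05) = 1 − Φ(2.2510). So
  P(M_{4.05} ≥ 4.53) = 2(1 − Φ(2.2510)) ≈ 0.0244.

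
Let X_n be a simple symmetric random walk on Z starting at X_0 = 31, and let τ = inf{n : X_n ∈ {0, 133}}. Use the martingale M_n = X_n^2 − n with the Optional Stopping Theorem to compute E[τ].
E[τ] = 3162

M_n = X_n^2 − n is a martingale (since E[X_{n+1}^2 | F_n] = X_n^2 + 1). By OST (τ has finite mean in a bounded region), E[M_τ] = E[M_0] = X_0^2 − 0 = 31^2 = 961. Also E[M_τ] = E[X_τ^2] − E[τ]. The walk exits at 0 or 133, with P(hit 133 first) = 31/133, so E[X_τ^2] = 133^2 · 31/133 + 0 = 4123. Thus E[τ] = E[X_τ^2] − E[M_τ] = 4123 − 961 = 3162 = 31(133 − 31) = 3162.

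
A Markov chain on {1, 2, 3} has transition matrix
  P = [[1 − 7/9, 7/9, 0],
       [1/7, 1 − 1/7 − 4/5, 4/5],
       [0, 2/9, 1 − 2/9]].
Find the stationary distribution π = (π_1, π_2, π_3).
π = (45/1172, 245/1172, 441/586)

This is a birth-death chain on three states, which satisfies detailed balance: π_1 · P_{12} = π_2 · P_{21} and π_2 · P_{23} = π_3 · P_{32}.
From π_1 · 7/9 = π_2 · 1/7: π_2/π_1 = (7/9)/(1/7) = 49/9.
From π_2 · 4/5 = π_3 · 2/9: π_3/π_2 = (4/5)/(2/9) = 18/5.
Take π_1 proportional to 1; then unnormalized π = (1, 49/9, 98/5). Normalize by dividing by the sum 1172/45:
  π = (45/1172, 245/1172, 441/586).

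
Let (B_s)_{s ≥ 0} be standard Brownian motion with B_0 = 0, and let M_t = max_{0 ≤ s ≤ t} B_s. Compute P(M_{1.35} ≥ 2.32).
P(M_{1.35} ≥ 2.32) = 2·P(B_{1.35} ≥ 2.32) = 2(1 − Φ(2.32/√1.35)) ≈ 0.0459

By the reflection principle for Brownian motion, P(M_t ≥ a) = 2 · P(B_t ≥ a) for a ≥ 0. Since B_t ~ N(0, t), P(B_t ≥ 2.32) = 1 − Φ(2.32/√t) = 1 − Φ(2.32/√1.35) = 1 − Φ(1.9967). So
  P(M_{1.35} ≥ 2.32) = 2(1 − Φ(1.9967)) ≈ 0.0459.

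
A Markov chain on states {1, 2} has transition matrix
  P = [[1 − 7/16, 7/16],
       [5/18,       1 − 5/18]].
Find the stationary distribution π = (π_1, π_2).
π_1 = 40/103, π_2 = 63/103

Solve πP = π with π_1 + π_2 = 1. From πP = π: π_1 · (1 − 7/16) + π_2 · 5/18 = π_1 ⇒ π_2 · 5/18 = π_1 · 7/16 ⇒ π_2/π_1 = (7/16)/(5/18) = 63/40. Together with π_1 + π_2 = 1:
  π_1 = (5/18)/(7/16 + 5/18) = (5/18)/(103/144) = 40/103,
  π_2 = (7/16)/(7/16 + 5/18) = (7/16)/(103/144) = 63/103.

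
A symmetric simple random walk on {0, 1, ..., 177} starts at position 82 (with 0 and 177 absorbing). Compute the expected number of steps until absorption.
E[τ | X_0 = 82] = 7790

Let v_k = E[τ | X_0 = k]. Boundary: v_0 = v_177 = 0. Recurrence: v_k = 1 + (v_{k-1} + v_{k+1})/2 for 1 ≤ k ≤ 176. The particular solution to v_k − (v_{k-1} + v_{k+1})/2 = 1 is v_k = −k^2. Adding homogeneous solution A + B k and matching boundaries gives v_k = k (177 − k). Substituting k = 82: v_82 = 82 · 95 = 7790.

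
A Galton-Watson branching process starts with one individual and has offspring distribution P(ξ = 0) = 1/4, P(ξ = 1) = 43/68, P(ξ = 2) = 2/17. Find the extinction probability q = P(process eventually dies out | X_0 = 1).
q = 1

Mean offspring μ = 0·1/4 + 1·43/68 + 2·2/17 = 59/68 ≤ 1. For μ ≤ 1 with offspring not concentrated at 1, the Galton-Watson process goes extinct almost surely, so q = 1.
(Algebraic check: The pgf is f(s) = 1/4 + 43/68·s + 2/17·s². The extinction probability q is the smallest fixed point of f in [0, 1]. Setting s = f(s):
  2/17·s² + (43/68 − 1)·s + 1/4 = 0
  2/17·s² − (1/4 + 2/17)·s + 1/4 = 0
which factors as (s − 1)·(2/17·s − 1/4) = 0, giving roots s = 1 and s = (1/4)/(2/17) = 17/8. Since 17/8 ≥ 1, the smallest root in [0, 1] is s = 1.)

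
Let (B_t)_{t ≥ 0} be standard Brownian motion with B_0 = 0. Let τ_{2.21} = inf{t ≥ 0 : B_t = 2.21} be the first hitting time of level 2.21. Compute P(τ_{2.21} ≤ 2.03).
P(τ_{2.21} ≤ 2.03) = 2(1 − Φ(2.21/√2.03)) = 2(1 − Φ(1.5511)) ≈ 0.1209

By the reflection principle for standard BM, P(τ_b ≤ t) = 2 · P(B_t ≥ b). Since B_t ~ N(0, t), P(B_t ≥ 2.21) = 1 − Φ(2.21/√t) = 1 − Φ(2.21/√2.03) = 1 − Φ(1.5511) ≈ 0.06044. Doubling: P(τ_{2.21} ≤ 2.03) ≈ 2 · 0.06044 = 0.12088 ≈ 0.1209.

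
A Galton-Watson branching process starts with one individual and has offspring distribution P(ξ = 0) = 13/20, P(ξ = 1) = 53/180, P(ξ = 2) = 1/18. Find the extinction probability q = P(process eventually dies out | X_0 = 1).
q = 1

Mean offspring μ = 0·13/20 + 1·53/180 + 2·1/18 = 73/180 ≤ 1. For μ ≤ 1 with offspring not concentrated at 1, the Galton-Watson process goes extinct almost surely, so q = 1.
(Algebraic check: The pgf is f(s) = 13/20 + 53/180·s + 1/18·s². The extinction probability q is the smallest fixed point of f in [0, 1]. Setting s = f(s):
  1/18·s² + (53/180 − 1)·s + 13/20 = 0
  1/18·s² − (13/20 + 1/18)·s + 13/20 = 0
which factors as (s − 1)·(1/18·s − 13/20) = 0, giving roots s = 1 and s = (13/20)/(1/18) = 117/10. Since 117/10 ≥ 1, the smallest root in [0, 1] is s = 1.)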